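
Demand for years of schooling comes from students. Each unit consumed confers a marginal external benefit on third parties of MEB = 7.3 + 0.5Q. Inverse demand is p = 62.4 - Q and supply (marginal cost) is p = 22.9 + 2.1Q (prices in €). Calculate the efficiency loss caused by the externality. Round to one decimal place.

Market equilibrium (private): 22.9 + 2.1Q = 62.4 - Q → Q_m = 12.7419.
Social marginal benefit = demand + MEB = 69.7 - 0.5Q.
Set SMB = MC: 69.7 - 0.5Q = 22.9 + 2.1Q → Q* = 18.0000.
The welfare-loss triangle has base |Q_m − Q*| and height MEB(Q_m) (the vertical gap between SMB and MC is zero at Q* and MEB at Q_m).
DWL = ½ × 5.2581 × 13.6710 = 35.9417.

DWL = €35.9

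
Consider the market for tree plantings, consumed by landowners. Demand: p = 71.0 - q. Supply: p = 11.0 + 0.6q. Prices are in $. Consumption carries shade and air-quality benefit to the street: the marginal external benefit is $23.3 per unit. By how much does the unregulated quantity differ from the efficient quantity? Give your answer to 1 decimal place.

14.6 units

Market equilibrium (private): 11.0 + 0.6q = 71.0 - q → q_m = 37.5000.
Social marginal benefit = demand + MEB = 94.3 - q.
Set SMB = MC: 94.3 - q = 11.0 + 0.6q → q* = 52.0625.
Gap = |37.5000 − 52.0625| = 14.5625.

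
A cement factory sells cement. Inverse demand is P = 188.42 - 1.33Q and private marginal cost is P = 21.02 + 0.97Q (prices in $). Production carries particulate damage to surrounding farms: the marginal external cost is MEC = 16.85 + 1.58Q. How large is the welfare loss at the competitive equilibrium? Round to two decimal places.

DWL = $2240.14

Market equilibrium (private): 21.02 + 0.97Q = 188.42 - 1.33Q → Q_m = 72.7826.
Social marginal cost = private MC + MEC = 37.87 + 2.55Q.
Set SMC = demand: 37.87 + 2.55Q = 188.42 - 1.33Q → Q* = 38.8015.
Height of the DWL triangle at Q_m is SMC(Q_m) − demand(Q_m) = MEC(Q_m) = 131.8465.
DWL = ½ × 33.9811 × 131.8465 = 2240.1446.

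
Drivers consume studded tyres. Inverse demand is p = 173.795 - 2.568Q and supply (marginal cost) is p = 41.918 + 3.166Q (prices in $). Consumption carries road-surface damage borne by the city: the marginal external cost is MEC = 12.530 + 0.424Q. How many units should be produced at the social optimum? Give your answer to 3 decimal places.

Social marginal benefit = demand − MEC = 161.265 - 2.992Q.
Set SMB = MC: 161.265 - 2.992Q = 41.918 + 3.166Q → Q* = 19.3808.

Q* = 19.381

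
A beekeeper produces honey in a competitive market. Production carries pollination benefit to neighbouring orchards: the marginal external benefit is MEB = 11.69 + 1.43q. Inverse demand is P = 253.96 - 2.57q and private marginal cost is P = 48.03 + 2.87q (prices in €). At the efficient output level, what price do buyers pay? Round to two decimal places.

P = €114.49

Social marginal cost = private MC − MEB = 36.34 + 1.44q.
Set SMC = demand: 36.34 + 1.44q = 253.96 - 2.57q → q* = 54.2693.
Consumer price on the demand curve at q*: 253.96 − 2.57×54.2693 = 114.4879.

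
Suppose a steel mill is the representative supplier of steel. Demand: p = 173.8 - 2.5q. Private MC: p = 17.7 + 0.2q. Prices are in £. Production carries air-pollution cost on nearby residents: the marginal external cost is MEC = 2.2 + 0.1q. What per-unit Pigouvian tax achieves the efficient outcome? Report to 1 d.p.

Social marginal cost = private MC + MEC = 19.9 + 0.3q.
Set SMC = demand: 19.9 + 0.3q = 173.8 - 2.5q → q* = 54.9643.
The Pigouvian tax equals MEC at q*: 2.2 + 0.1×54.9643 = 7.6964.

tax = £7.7 per unit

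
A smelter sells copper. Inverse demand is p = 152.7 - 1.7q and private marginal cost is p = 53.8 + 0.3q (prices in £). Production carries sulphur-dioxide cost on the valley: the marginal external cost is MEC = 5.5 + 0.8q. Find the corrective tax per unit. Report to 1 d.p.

Social marginal cost = private MC + MEC = 59.3 + 1.1q.
Set SMC = demand: 59.3 + 1.1q = 152.7 - 1.7q → q* = 33.3571.
The Pigouvian tax equals MEC at q*: 5.5 + 0.8×33.3571 = 32.1857.

tax = £32.2 per unit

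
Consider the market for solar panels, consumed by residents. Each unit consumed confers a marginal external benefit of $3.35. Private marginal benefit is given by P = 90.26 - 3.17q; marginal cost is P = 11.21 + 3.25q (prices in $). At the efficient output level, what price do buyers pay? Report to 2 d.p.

P = $49.57

Social marginal benefit = demand + MEB = 93.61 - 3.17q.
Set SMB = MC: 93.61 - 3.17q = 11.21 + 3.25q → q* = 12.8349.
Consumer price on the demand curve at q*: 90.26 − 3.17×12.8349 = 49.5734.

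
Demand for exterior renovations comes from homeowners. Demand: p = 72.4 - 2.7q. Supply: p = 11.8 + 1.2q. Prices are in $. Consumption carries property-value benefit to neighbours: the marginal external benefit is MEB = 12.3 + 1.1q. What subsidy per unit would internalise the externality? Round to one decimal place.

subsidy = $40.9 per unit

Social marginal benefit = demand + MEB = 84.7 - 1.6q.
Set SMB = MC: 84.7 - 1.6q = 11.8 + 1.2q → q* = 26.0357.
The Pigouvian subsidy equals MEB at q*: 12.3 + 1.1×26.0357 = 40.9393.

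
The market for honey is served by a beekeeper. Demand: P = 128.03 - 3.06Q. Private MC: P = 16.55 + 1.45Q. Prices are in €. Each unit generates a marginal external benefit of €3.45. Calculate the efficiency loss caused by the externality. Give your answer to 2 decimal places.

DWL = €1.32

Market equilibrium (private): 16.55 + 1.45Q = 128.03 - 3.06Q → Q_m = 24.7184.
Social marginal cost = private MC − MEB = 13.10 + 1.45Q.
Set SMC = demand: 13.10 + 1.45Q = 128.03 - 3.06Q → Q* = 25.4834.
Between Q* and Q_m the wedge demand − SMC runs linearly from 0 to MEB(Q_m), so the loss is a triangle.
DWL = ½ × 0.7650 × 3.4500 = 1.3196.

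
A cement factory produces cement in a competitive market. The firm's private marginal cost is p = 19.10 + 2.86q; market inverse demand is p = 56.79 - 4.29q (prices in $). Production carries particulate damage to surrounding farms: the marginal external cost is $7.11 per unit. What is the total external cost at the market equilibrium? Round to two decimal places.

Market equilibrium (private): 19.10 + 2.86q = 56.79 - 4.29q → q_m = 5.2713.
Total external cost = MEC × q_m = 7.11 × 5.2713 = 37.4789.

$37.48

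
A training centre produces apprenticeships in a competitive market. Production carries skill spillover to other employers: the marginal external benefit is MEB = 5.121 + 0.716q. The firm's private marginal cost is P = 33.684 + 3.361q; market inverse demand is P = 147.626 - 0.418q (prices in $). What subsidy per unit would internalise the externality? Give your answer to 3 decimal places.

Social marginal cost = private MC − MEB = 28.563 + 2.645q.
Set SMC = demand: 28.563 + 2.645q = 147.626 - 0.418q → q* = 38.8714.
The Pigouvian subsidy equals MEB at q*: 5.121 + 0.716×38.8714 = 32.9529.

subsidy = $32.953 per unit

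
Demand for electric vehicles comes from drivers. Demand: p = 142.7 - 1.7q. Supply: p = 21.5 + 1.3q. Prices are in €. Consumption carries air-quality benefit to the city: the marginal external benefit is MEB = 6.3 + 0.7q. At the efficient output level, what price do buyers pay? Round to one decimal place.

Social marginal benefit = demand + MEB = 149.0 - q.
Set SMB = MC: 149.0 - q = 21.5 + 1.3q → q* = 55.4348.
Consumer price on the demand curve at q*: 142.7 − 1.7×55.4348 = 48.4608.

P = €48.5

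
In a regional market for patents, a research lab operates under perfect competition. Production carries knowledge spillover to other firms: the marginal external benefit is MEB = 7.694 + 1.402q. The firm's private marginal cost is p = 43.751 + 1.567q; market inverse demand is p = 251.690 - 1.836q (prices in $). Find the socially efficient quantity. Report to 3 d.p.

Social marginal cost = private MC − MEB = 36.057 + 0.165q.
Set SMC = demand: 36.057 + 0.165q = 251.690 - 1.836q → q* = 107.7626.

q* = 107.763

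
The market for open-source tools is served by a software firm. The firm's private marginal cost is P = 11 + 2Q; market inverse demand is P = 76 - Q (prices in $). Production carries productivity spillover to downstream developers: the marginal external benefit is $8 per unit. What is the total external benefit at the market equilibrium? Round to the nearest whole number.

$173

Market equilibrium (private): 11 + 2Q = 76 - Q → Q_m = 21.6667.
Total external benefit = MEB × Q_m = 8 × 21.6667 = 173.3336.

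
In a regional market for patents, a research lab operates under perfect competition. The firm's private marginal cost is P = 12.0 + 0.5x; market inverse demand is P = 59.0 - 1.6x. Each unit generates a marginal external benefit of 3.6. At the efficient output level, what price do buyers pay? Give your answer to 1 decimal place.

Social marginal cost = private MC − MEB = 8.4 + 0.5x.
Set SMC = demand: 8.4 + 0.5x = 59.0 - 1.6x → x* = 24.0952.
Consumer price on the demand curve at x*: 59.0 − 1.6×24.0952 = 20.4477.

P = 20.4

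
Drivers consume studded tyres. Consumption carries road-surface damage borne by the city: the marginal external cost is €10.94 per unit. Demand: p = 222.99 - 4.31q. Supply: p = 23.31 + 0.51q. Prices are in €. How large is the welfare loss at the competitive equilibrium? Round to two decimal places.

Market equilibrium (private): 23.31 + 0.51q = 222.99 - 4.31q → q_m = 41.4274.
Social marginal benefit = demand − MEC = 212.05 - 4.31q.
Set SMB = MC: 212.05 - 4.31q = 23.31 + 0.51q → q* = 39.1577.
The welfare-loss triangle has base |q_m − q*| and height MEC(q_m) (the vertical gap between SMB and MC is zero at q* and MEC at q_m).
DWL = ½ × 2.2697 × 10.9400 = 12.4153.

DWL = €12.42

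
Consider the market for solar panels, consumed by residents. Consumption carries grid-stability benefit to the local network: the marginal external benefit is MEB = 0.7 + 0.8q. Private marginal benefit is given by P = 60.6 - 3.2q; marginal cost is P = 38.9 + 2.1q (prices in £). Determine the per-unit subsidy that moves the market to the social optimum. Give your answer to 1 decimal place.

subsidy = £4.7 per unit

Social marginal benefit = demand + MEB = 61.3 - 2.4q.
Set SMB = MC: 61.3 - 2.4q = 38.9 + 2.1q → q* = 4.9778.
The Pigouvian subsidy equals MEB at q*: 0.7 + 0.8×4.9778 = 4.6822.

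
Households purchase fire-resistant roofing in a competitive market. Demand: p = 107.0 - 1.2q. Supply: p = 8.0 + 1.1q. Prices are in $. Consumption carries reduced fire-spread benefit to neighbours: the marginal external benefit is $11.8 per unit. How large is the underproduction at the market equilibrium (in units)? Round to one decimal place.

Market equilibrium (private): 8.0 + 1.1q = 107.0 - 1.2q → q_m = 43.0435.
Social marginal benefit = demand + MEB = 118.8 - 1.2q.
Set SMB = MC: 118.8 - 1.2q = 8.0 + 1.1q → q* = 48.1739.
Gap = |43.0435 − 48.1739| = 5.1304.

5.1 units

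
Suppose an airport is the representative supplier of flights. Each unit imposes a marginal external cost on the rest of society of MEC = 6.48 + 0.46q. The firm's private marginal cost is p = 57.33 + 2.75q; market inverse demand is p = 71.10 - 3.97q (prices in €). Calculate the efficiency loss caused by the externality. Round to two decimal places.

Market equilibrium (private): 57.33 + 2.75q = 71.10 - 3.97q → q_m = 2.0491.
Social marginal cost = private MC + MEC = 63.81 + 3.21q.
Set SMC = demand: 63.81 + 3.21q = 71.10 - 3.97q → q* = 1.0153.
Between q* and q_m the wedge SMC − demand runs linearly from 0 to MEC(q_m), so the loss is a triangle.
DWL = ½ × 1.0338 × 7.4226 = 3.8367.

DWL = €3.84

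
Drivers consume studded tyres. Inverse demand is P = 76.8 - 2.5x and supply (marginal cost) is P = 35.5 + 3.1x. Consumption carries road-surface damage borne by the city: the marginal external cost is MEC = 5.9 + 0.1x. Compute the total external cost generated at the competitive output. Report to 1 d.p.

Market equilibrium (private): 35.5 + 3.1x = 76.8 - 2.5x → x_m = 7.3750.
Total external cost = ∫₀^{x_m} (5.9 + 0.1x) dx = 5.9×7.3750 + ½×0.1×7.3750² = 46.2320.

46.2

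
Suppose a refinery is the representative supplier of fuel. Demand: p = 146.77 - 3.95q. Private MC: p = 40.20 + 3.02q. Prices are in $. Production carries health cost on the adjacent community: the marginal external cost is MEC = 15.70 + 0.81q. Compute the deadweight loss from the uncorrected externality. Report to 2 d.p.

DWL = $50.69

Market equilibrium (private): 40.20 + 3.02q = 146.77 - 3.95q → q_m = 15.2898.
Social marginal cost = private MC + MEC = 55.90 + 3.83q.
Set SMC = demand: 55.90 + 3.83q = 146.77 - 3.95q → q* = 11.6799.
The welfare-loss triangle has base |q_m − q*| and height MEC(q_m) (the vertical gap between SMC and demand is zero at q* and MEC at q_m).
DWL = ½ × 3.6099 × 28.0847 = 50.6915.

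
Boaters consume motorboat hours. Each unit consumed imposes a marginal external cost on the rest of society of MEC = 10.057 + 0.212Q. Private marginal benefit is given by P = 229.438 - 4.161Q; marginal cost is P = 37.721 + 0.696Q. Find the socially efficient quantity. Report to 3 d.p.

Social marginal benefit = demand − MEC = 219.381 - 4.373Q.
Set SMB = MC: 219.381 - 4.373Q = 37.721 + 0.696Q → Q* = 35.8374.

Q* = 35.837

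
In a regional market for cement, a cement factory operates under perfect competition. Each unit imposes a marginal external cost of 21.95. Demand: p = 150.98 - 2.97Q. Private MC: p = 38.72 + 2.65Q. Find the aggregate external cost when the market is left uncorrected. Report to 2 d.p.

438.45

Market equilibrium (private): 38.72 + 2.65Q = 150.98 - 2.97Q → Q_m = 19.9751.
Total external cost = MEC × Q_m = 21.95 × 19.9751 = 438.4534.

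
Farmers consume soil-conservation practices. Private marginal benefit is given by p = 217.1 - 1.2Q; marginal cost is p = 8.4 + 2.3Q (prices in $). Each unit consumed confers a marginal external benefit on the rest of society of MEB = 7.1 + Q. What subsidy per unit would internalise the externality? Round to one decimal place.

subsidy = $93.4 per unit

Social marginal benefit = demand + MEB = 224.2 - 0.2Q.
Set SMB = MC: 224.2 - 0.2Q = 8.4 + 2.3Q → Q* = 86.3200.
The Pigouvian subsidy equals MEB at Q*: 7.1 + 1.0×86.3200 = 93.4200.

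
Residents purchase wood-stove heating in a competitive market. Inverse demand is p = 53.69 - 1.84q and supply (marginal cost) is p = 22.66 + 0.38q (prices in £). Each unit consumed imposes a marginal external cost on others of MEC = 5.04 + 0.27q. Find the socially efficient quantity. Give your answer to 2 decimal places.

Social marginal benefit = demand − MEC = 48.65 - 2.11q.
Set SMB = MC: 48.65 - 2.11q = 22.66 + 0.38q → q* = 10.4378.

q* = 10.44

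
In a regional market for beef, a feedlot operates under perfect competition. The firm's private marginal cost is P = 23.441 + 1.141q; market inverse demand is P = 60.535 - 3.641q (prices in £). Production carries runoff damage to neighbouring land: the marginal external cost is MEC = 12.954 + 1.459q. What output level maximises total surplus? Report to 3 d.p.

Social marginal cost = private MC + MEC = 36.395 + 2.600q.
Set SMC = demand: 36.395 + 2.600q = 60.535 - 3.641q → q* = 3.8680.

q* = 3.868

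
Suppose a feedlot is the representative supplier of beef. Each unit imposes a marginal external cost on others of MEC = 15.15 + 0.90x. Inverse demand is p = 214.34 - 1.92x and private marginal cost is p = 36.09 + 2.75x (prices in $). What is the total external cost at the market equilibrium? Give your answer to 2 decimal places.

Market equilibrium (private): 36.09 + 2.75x = 214.34 - 1.92x → x_m = 38.1692.
Total external cost = ∫₀^{x_m} (15.15 + 0.90x) dx = 15.15×38.1692 + ½×0.90×38.1692² = 1233.8629.

$1233.86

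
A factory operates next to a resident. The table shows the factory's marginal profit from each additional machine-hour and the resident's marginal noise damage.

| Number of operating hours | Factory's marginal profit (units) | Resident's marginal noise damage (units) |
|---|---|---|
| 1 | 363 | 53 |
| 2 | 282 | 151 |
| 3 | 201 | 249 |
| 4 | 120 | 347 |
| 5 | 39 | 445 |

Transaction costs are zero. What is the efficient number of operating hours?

2

Bargaining reaches the level where marginal profit last exceeds marginal noise damage.
That holds through level 2 (282 ≥ 151) but not at 3 (201 < 249).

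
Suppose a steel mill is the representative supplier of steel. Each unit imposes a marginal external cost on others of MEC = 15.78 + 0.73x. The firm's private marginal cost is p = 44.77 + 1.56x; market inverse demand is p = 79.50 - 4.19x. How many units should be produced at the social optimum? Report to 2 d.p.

Social marginal cost = private MC + MEC = 60.55 + 2.29x.
Set SMC = demand: 60.55 + 2.29x = 79.50 - 4.19x → x* = 2.9244.

x* = 2.92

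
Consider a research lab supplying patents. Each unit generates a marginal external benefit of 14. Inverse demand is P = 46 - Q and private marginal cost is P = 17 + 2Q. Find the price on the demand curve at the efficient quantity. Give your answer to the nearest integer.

P = 32

Social marginal cost = private MC − MEB = 3 + 2Q.
Set SMC = demand: 3 + 2Q = 46 - Q → Q* = 14.3333.
Consumer price on the demand curve at Q*: 46 − 1×14.3333 = 31.6667.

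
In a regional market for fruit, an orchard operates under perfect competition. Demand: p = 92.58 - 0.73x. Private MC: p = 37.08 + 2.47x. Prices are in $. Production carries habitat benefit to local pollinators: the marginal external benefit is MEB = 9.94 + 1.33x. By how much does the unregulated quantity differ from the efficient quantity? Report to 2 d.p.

17.65 units

Market equilibrium (private): 37.08 + 2.47x = 92.58 - 0.73x → x_m = 17.3438.
Social marginal cost = private MC − MEB = 27.14 + 1.14x.
Set SMC = demand: 27.14 + 1.14x = 92.58 - 0.73x → x* = 34.9947.
Gap = |17.3438 − 34.9947| = 17.6509.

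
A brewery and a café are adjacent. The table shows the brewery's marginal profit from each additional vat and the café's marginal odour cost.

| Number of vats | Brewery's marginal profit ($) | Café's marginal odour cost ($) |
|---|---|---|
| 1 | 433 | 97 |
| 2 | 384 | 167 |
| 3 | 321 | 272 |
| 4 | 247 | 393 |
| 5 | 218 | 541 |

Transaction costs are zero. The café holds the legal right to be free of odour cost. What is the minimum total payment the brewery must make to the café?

$536

Efficient level: marginal profit ≥ marginal odour cost through level 3, so k* = 3.
With the café holding the right, the brewery must at least compensate total damage at k*: 97 + 167 + 272 = 536.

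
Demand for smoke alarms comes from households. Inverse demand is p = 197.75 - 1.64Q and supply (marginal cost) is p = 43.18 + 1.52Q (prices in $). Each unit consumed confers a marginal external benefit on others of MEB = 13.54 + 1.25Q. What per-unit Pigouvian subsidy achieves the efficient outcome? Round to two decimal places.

Social marginal benefit = demand + MEB = 211.29 - 0.39Q.
Set SMB = MC: 211.29 - 0.39Q = 43.18 + 1.52Q → Q* = 88.0157.
The Pigouvian subsidy equals MEB at Q*: 13.54 + 1.25×88.0157 = 123.5596.

subsidy = $123.56 per unit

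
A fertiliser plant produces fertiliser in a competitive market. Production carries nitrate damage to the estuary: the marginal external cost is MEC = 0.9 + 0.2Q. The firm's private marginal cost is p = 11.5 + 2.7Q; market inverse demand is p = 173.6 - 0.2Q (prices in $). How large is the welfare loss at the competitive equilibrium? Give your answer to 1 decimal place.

Market equilibrium (private): 11.5 + 2.7Q = 173.6 - 0.2Q → Q_m = 55.8966.
Social marginal cost = private MC + MEC = 12.4 + 2.9Q.
Set SMC = demand: 12.4 + 2.9Q = 173.6 - 0.2Q → Q* = 52.0000.
Between Q* and Q_m the wedge SMC − demand runs linearly from 0 to MEC(Q_m), so the loss is a triangle.
DWL = ½ × 3.8966 × 12.0793 = 23.5341.

DWL = $23.5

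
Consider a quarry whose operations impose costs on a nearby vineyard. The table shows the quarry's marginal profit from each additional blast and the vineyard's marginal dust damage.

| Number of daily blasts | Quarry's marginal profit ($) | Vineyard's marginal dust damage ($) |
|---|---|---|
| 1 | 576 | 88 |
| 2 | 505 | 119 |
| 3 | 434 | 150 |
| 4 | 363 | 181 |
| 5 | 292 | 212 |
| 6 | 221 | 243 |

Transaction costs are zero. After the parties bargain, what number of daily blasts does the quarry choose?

Bargaining reaches the level where marginal profit last exceeds marginal dust damage.
That holds through level 5 (292 ≥ 212) but not at 6 (221 < 243).

5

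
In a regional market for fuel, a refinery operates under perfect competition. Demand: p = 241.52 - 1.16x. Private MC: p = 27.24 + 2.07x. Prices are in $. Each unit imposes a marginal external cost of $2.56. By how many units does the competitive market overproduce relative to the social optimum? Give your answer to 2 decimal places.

0.79 units

Market equilibrium (private): 27.24 + 2.07x = 241.52 - 1.16x → x_m = 66.3406.
Social marginal cost = private MC + MEC = 29.80 + 2.07x.
Set SMC = demand: 29.80 + 2.07x = 241.52 - 1.16x → x* = 65.5480.
Gap = |66.3406 − 65.5480| = 0.7926.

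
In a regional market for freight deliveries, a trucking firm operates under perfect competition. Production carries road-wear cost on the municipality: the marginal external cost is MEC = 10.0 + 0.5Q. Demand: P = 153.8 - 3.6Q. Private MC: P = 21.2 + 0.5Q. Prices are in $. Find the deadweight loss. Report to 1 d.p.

DWL = $74.4

Market equilibrium (private): 21.2 + 0.5Q = 153.8 - 3.6Q → Q_m = 32.3415.
Social marginal cost = private MC + MEC = 31.2 + Q.
Set SMC = demand: 31.2 + Q = 153.8 - 3.6Q → Q* = 26.6522.
Between Q* and Q_m the wedge SMC − demand runs linearly from 0 to MEC(Q_m), so the loss is a triangle.
DWL = ½ × 5.6893 × 26.1707 = 74.4465.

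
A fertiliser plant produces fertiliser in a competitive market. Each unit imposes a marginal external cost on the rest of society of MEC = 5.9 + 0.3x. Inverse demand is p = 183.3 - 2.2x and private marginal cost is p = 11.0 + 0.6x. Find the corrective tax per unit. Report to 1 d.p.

Social marginal cost = private MC + MEC = 16.9 + 0.9x.
Set SMC = demand: 16.9 + 0.9x = 183.3 - 2.2x → x* = 53.6774.
The Pigouvian tax equals MEC at x*: 5.9 + 0.3×53.6774 = 22.0032.

tax = 22.0 per unit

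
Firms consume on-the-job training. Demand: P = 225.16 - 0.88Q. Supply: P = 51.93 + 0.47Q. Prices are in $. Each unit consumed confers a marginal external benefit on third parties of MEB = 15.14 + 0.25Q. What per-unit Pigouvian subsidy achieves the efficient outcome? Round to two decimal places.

Social marginal benefit = demand + MEB = 240.30 - 0.63Q.
Set SMB = MC: 240.30 - 0.63Q = 51.93 + 0.47Q → Q* = 171.2455.
The Pigouvian subsidy equals MEB at Q*: 15.14 + 0.25×171.2455 = 57.9514.

subsidy = $57.95 per unit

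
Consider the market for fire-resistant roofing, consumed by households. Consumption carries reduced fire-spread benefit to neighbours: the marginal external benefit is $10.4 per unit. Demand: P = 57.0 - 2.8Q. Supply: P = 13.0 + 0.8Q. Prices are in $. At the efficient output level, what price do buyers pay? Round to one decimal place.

P = $14.7

Social marginal benefit = demand + MEB = 67.4 - 2.8Q.
Set SMB = MC: 67.4 - 2.8Q = 13.0 + 0.8Q → Q* = 15.1111.
Consumer price on the demand curve at Q*: 57.0 − 2.8×15.1111 = 14.6889.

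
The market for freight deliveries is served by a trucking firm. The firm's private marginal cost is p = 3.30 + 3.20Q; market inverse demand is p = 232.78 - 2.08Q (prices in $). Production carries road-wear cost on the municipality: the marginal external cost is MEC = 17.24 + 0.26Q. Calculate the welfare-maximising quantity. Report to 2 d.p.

Q* = 38.31

Social marginal cost = private MC + MEC = 20.54 + 3.46Q.
Set SMC = demand: 20.54 + 3.46Q = 232.78 - 2.08Q → Q* = 38.3105.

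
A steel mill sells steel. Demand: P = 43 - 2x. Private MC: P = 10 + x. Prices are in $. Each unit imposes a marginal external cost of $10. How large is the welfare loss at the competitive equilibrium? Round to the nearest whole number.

Market equilibrium (private): 10 + x = 43 - 2x → x_m = 11.0000.
Social marginal cost = private MC + MEC = 20 + x.
Set SMC = demand: 20 + x = 43 - 2x → x* = 7.6667.
The welfare-loss triangle has base |x_m − x*| and height MEC(x_m) (the vertical gap between SMC and demand is zero at x* and MEC at x_m).
DWL = ½ × 3.3333 × 10.0000 = 16.6665.

DWL = $17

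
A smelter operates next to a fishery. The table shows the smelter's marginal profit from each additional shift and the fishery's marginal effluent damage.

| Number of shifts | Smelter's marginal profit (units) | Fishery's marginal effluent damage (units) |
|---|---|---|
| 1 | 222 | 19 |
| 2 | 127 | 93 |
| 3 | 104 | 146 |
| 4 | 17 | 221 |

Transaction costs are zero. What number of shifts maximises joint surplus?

2

Bargaining reaches the level where marginal profit last exceeds marginal effluent damage.
That holds through level 2 (127 ≥ 93) but not at 3 (104 < 146).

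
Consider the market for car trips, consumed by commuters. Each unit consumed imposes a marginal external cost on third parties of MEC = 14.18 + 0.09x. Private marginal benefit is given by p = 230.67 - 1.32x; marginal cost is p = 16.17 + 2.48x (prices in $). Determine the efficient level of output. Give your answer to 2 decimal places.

Social marginal benefit = demand − MEC = 216.49 - 1.41x.
Set SMB = MC: 216.49 - 1.41x = 16.17 + 2.48x → x* = 51.4961.

x* = 51.50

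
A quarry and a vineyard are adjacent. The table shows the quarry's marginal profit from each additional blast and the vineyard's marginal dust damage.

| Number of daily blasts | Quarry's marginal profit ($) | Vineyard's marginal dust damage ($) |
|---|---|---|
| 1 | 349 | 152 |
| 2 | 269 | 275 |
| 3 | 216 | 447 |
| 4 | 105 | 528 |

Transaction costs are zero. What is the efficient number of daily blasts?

1

Bargaining reaches the level where marginal profit last exceeds marginal dust damage.
That holds through level 1 (349 ≥ 152) but not at 2 (269 < 275).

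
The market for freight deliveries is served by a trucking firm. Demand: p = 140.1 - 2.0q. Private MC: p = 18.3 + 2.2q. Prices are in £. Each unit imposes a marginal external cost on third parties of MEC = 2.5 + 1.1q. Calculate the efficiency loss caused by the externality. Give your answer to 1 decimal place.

DWL = £111.6

Market equilibrium (private): 18.3 + 2.2q = 140.1 - 2.0q → q_m = 29.0000.
Social marginal cost = private MC + MEC = 20.8 + 3.3q.
Set SMC = demand: 20.8 + 3.3q = 140.1 - 2.0q → q* = 22.5094.
Between q* and q_m the wedge SMC − demand runs linearly from 0 to MEC(q_m), so the loss is a triangle.
DWL = ½ × 6.4906 × 34.4000 = 111.6383.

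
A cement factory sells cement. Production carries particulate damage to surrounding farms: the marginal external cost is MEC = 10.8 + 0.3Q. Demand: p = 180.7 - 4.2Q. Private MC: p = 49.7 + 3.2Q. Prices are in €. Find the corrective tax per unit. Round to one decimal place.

tax = €15.5 per unit

Social marginal cost = private MC + MEC = 60.5 + 3.5Q.
Set SMC = demand: 60.5 + 3.5Q = 180.7 - 4.2Q → Q* = 15.6104.
The Pigouvian tax equals MEC at Q*: 10.8 + 0.3×15.6104 = 15.4831.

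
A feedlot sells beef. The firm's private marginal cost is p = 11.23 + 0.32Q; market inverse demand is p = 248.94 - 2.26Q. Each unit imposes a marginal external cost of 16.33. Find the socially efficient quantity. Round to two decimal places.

Q* = 85.81

Social marginal cost = private MC + MEC = 27.56 + 0.32Q.
Set SMC = demand: 27.56 + 0.32Q = 248.94 - 2.26Q → Q* = 85.8062.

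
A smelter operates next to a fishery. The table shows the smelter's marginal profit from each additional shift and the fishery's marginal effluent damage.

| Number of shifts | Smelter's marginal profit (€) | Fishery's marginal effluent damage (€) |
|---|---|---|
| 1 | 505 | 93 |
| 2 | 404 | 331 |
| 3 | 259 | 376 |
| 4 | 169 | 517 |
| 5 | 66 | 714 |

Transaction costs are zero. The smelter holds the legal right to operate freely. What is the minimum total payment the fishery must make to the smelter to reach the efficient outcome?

Left alone the smelter would choose level 5 (marginal profit stays positive).
Efficient level: k* = 2 (marginal profit ≥ marginal effluent damage through 2).
The fishery must at least cover the smelter's forgone profit from cutting 5→2: 259 + 169 + 66 = 494.

€494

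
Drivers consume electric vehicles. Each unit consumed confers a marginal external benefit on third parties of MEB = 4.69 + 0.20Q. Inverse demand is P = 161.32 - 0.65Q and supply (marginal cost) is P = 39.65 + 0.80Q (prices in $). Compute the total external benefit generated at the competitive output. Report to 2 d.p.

Market equilibrium (private): 39.65 + 0.80Q = 161.32 - 0.65Q → Q_m = 83.9103.
Total external benefit = ∫₀^{Q_m} (4.69 + 0.20Q) dQ = 4.69×83.9103 + ½×0.20×83.9103² = 1097.6332.

$1097.63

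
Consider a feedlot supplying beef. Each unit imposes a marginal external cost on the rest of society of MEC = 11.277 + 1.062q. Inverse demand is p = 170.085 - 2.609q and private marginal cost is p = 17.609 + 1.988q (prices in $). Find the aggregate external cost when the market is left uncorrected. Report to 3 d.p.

$958.225

Market equilibrium (private): 17.609 + 1.988q = 170.085 - 2.609q → q_m = 33.1686.
Total external cost = ∫₀^{q_m} (11.277 + 1.062q) dq = 11.277×33.1686 + ½×1.062×33.1686² = 958.2252.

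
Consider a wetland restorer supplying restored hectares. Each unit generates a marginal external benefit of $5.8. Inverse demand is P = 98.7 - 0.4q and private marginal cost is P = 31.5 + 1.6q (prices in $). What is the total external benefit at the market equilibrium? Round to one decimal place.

Market equilibrium (private): 31.5 + 1.6q = 98.7 - 0.4q → q_m = 33.6000.
Total external benefit = MEB × q_m = 5.8 × 33.6000 = 194.8800.

$194.9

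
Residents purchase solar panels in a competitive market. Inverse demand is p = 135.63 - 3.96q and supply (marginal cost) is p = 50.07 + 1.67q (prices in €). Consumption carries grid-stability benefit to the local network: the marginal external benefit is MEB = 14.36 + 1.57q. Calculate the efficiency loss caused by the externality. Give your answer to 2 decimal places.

DWL = €179.89

Market equilibrium (private): 50.07 + 1.67q = 135.63 - 3.96q → q_m = 15.1972.
Social marginal benefit = demand + MEB = 149.99 - 2.39q.
Set SMB = MC: 149.99 - 2.39q = 50.07 + 1.67q → q* = 24.6108.
The loss is the area between SMB and MC from q* to q_m; with linear curves that's a triangle of height MEB(q_m).
DWL = ½ × 9.4136 × 38.2195 = 179.8915.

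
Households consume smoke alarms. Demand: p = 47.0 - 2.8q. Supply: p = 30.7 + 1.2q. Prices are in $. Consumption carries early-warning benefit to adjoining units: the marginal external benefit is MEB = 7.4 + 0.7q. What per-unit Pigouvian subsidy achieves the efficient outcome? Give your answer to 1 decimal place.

Social marginal benefit = demand + MEB = 54.4 - 2.1q.
Set SMB = MC: 54.4 - 2.1q = 30.7 + 1.2q → q* = 7.1818.
The Pigouvian subsidy equals MEB at q*: 7.4 + 0.7×7.1818 = 12.4273.

subsidy = $12.4 per unit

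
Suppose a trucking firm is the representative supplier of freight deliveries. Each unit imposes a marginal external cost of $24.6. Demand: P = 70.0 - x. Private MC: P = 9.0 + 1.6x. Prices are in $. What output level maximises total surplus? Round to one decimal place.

Social marginal cost = private MC + MEC = 33.6 + 1.6x.
Set SMC = demand: 33.6 + 1.6x = 70.0 - x → x* = 14.0000.

x* = 14.0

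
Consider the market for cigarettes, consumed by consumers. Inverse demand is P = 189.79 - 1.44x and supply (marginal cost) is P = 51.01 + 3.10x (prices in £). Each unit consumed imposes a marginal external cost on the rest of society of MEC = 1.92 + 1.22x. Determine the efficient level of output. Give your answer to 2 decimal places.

x* = 23.76

Social marginal benefit = demand − MEC = 187.87 - 2.66x.
Set SMB = MC: 187.87 - 2.66x = 51.01 + 3.10x → x* = 23.7604.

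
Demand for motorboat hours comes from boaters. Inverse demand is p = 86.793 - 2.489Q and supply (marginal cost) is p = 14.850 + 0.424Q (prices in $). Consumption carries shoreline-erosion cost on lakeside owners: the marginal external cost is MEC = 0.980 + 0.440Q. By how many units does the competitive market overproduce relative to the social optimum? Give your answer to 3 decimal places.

3.533 units

Market equilibrium (private): 14.850 + 0.424Q = 86.793 - 2.489Q → Q_m = 24.6972.
Social marginal benefit = demand − MEC = 85.813 - 2.929Q.
Set SMB = MC: 85.813 - 2.929Q = 14.850 + 0.424Q → Q* = 21.1640.
Gap = |24.6972 − 21.1640| = 3.5332.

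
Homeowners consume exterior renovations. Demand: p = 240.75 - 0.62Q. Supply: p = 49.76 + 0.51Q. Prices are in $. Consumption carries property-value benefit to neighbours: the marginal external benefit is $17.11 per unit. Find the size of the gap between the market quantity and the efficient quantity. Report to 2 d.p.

15.14 units

Market equilibrium (private): 49.76 + 0.51Q = 240.75 - 0.62Q → Q_m = 169.0177.
Social marginal benefit = demand + MEB = 257.86 - 0.62Q.
Set SMB = MC: 257.86 - 0.62Q = 49.76 + 0.51Q → Q* = 184.1593.
Gap = |169.0177 − 184.1593| = 15.1416.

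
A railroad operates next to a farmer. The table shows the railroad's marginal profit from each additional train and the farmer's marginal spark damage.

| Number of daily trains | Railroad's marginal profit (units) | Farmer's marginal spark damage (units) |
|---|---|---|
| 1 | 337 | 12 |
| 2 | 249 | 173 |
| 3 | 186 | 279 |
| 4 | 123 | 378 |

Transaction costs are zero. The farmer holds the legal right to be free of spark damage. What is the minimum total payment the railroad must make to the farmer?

185

Efficient level: marginal profit ≥ marginal spark damage through level 2, so k* = 2.
With the farmer holding the right, the railroad must at least compensate total damage at k*: 12 + 173 = 185.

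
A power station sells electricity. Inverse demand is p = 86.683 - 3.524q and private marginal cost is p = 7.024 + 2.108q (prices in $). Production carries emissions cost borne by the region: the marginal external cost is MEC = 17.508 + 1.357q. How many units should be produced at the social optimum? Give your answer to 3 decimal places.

q* = 8.893

Social marginal cost = private MC + MEC = 24.532 + 3.465q.
Set SMC = demand: 24.532 + 3.465q = 86.683 - 3.524q → q* = 8.8927.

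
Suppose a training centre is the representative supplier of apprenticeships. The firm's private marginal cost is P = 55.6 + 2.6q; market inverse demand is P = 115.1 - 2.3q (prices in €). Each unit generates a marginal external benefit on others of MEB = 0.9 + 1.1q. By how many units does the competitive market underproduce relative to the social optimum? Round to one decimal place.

3.8 units

Market equilibrium (private): 55.6 + 2.6q = 115.1 - 2.3q → q_m = 12.1429.
Social marginal cost = private MC − MEB = 54.7 + 1.5q.
Set SMC = demand: 54.7 + 1.5q = 115.1 - 2.3q → q* = 15.8947.
Gap = |12.1429 − 15.8947| = 3.7518.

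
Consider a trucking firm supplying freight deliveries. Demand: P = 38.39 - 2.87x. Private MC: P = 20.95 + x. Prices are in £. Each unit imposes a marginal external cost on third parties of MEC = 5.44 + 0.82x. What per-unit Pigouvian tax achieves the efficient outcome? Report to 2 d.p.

Social marginal cost = private MC + MEC = 26.39 + 1.82x.
Set SMC = demand: 26.39 + 1.82x = 38.39 - 2.87x → x* = 2.5586.
The Pigouvian tax equals MEC at x*: 5.44 + 0.82×2.5586 = 7.5381.

tax = £7.54 per unit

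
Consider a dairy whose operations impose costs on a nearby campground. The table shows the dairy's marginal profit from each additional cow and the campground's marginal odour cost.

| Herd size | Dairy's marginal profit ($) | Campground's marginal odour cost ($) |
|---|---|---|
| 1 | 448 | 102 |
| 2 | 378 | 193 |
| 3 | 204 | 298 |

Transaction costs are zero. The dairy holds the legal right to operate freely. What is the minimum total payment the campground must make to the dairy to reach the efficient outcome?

$204

Left alone the dairy would choose level 3 (marginal profit stays positive).
Efficient level: k* = 2 (marginal profit ≥ marginal odour cost through 2).
The campground must at least cover the dairy's forgone profit from cutting 3→2: 204 = 204.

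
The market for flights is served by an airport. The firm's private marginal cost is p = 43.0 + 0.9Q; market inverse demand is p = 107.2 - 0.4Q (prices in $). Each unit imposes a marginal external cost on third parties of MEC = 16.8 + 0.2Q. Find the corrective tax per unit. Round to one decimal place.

tax = $23.1 per unit

Social marginal cost = private MC + MEC = 59.8 + 1.1Q.
Set SMC = demand: 59.8 + 1.1Q = 107.2 - 0.4Q → Q* = 31.6000.
The Pigouvian tax equals MEC at Q*: 16.8 + 0.2×31.6000 = 23.1200.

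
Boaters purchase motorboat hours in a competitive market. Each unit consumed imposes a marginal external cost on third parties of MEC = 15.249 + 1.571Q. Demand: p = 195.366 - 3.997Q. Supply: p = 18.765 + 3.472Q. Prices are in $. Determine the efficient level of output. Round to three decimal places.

Q* = 17.849

Social marginal benefit = demand − MEC = 180.117 - 5.568Q.
Set SMB = MC: 180.117 - 5.568Q = 18.765 + 3.472Q → Q* = 17.8487.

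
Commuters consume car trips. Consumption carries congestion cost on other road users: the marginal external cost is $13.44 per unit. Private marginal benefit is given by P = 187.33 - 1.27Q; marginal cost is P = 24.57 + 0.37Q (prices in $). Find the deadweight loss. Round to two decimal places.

DWL = $55.07

Market equilibrium (private): 24.57 + 0.37Q = 187.33 - 1.27Q → Q_m = 99.2439.
Social marginal benefit = demand − MEC = 173.89 - 1.27Q.
Set SMB = MC: 173.89 - 1.27Q = 24.57 + 0.37Q → Q* = 91.0488.
Between Q* and Q_m the wedge MC − SMB runs linearly from 0 to MEC(Q_m), so the loss is a triangle.
DWL = ½ × 8.1951 × 13.4400 = 55.0711.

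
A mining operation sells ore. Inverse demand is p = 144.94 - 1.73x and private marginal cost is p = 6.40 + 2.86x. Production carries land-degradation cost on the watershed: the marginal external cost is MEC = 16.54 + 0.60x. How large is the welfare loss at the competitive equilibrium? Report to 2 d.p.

Market equilibrium (private): 6.40 + 2.86x = 144.94 - 1.73x → x_m = 30.1830.
Social marginal cost = private MC + MEC = 22.94 + 3.46x.
Set SMC = demand: 22.94 + 3.46x = 144.94 - 1.73x → x* = 23.5067.
Height of the DWL triangle at x_m is SMC(x_m) − demand(x_m) = MEC(x_m) = 34.6498.
DWL = ½ × 6.6763 × 34.6498 = 115.6662.

DWL = 115.67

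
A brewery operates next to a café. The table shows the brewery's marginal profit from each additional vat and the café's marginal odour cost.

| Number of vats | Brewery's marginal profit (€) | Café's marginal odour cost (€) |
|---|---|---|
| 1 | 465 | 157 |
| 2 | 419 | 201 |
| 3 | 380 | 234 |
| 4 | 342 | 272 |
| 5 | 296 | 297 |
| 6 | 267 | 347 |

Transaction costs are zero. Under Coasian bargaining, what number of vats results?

Bargaining reaches the level where marginal profit last exceeds marginal odour cost.
That holds through level 4 (342 ≥ 272) but not at 5 (296 < 297).

4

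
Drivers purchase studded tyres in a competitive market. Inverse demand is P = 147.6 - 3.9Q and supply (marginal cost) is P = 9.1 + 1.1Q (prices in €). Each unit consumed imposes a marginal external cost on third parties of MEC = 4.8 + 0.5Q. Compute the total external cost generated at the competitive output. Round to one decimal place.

Market equilibrium (private): 9.1 + 1.1Q = 147.6 - 3.9Q → Q_m = 27.7000.
Total external cost = ∫₀^{Q_m} (4.8 + 0.5Q) dQ = 4.8×27.7000 + ½×0.5×27.7000² = 324.7825.

€324.8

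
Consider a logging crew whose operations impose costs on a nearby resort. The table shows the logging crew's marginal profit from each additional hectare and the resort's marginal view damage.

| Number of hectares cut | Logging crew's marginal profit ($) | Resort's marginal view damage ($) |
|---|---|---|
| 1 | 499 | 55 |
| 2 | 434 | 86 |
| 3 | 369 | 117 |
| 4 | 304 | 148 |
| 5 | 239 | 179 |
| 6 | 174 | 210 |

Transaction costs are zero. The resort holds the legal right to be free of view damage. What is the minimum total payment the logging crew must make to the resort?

Efficient level: marginal profit ≥ marginal view damage through level 5, so k* = 5.
With the resort holding the right, the logging crew must at least compensate total damage at k*: 55 + 86 + 117 + 148 + 179 = 585.

$585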